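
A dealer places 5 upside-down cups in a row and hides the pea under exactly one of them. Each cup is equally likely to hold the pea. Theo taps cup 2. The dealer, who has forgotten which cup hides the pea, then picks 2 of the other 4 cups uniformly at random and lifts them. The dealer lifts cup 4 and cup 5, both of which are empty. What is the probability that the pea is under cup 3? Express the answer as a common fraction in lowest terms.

Condition on the true location of the pea.
If it is under any of cups 1, 2, and 3 (prior 1/5 each): the dealer picks exactly this set with probability 1/6 regardless, and none is the prize; weight (1/5)·(1/6) = 1/30 each.
If it is under either of cups 4 and 5 (prior 1/5 each): that cup was opened and seen not to hold the prize — ruled out; weight (1/5)·0 = 0 each.
The weights sum to 1/10.
So P(the pea under cup 3 | the dealer opened cup 4 and cup 5) = (1/30) / (1/10) = 1/3.

1/3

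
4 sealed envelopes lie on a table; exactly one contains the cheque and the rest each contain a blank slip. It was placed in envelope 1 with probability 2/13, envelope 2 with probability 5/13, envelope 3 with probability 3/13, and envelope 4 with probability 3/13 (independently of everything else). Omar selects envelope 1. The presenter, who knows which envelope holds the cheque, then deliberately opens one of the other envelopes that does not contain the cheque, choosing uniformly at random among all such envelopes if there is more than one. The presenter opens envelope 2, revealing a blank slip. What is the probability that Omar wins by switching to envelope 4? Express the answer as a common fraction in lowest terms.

9/22

Apply Bayes' rule, conditioning on where the cheque actually is.
If it is in envelope 1 (prior 2/13): the presenter has 3 equally likely choices, so probability 1/3; weight (2/13)·(1/3) = 2/39.
If it is in envelope 2 (prior 5/13): the presenter opened envelope 2, so this case is ruled out; weight (5/13)·0 = 0.
If it is in either of envelopes 3 and 4 (prior 3/13 each): the presenter has 2 equally likely choices, so probability 1/2; weight (3/13)·(1/2) = 3/26 each.
The weights sum to 11/39.
So P(the cheque in envelope 4 | the presenter opened envelope 2) = (3/26) / (11/39) = 9/22.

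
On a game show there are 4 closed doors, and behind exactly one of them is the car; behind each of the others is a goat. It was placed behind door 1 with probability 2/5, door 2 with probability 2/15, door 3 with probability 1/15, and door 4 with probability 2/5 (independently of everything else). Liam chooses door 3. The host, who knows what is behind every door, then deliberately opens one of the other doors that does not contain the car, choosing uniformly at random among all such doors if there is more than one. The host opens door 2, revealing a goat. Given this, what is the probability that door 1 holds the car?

Condition on the true location of the car.
If it is behind either of doors 1 and 4 (prior 2/5 each): the host has 2 equally likely choices, so probability 1/2; weight (2/5)·(1/2) = 1/5 each.
If it is behind door 2 (prior 2/15): the host opened door 2, so this case is ruled out; weight (2/15)·0 = 0.
If it is behind door 3 (prior 1/15): the host has 3 equally likely choices, so probability 1/3; weight (1/15)·(1/3) = 1/45.
The weights sum to 19/45.
So P(the car behind door 1 | the host opened door 2) = (1/5) / (19/45) = 9/19.

9/19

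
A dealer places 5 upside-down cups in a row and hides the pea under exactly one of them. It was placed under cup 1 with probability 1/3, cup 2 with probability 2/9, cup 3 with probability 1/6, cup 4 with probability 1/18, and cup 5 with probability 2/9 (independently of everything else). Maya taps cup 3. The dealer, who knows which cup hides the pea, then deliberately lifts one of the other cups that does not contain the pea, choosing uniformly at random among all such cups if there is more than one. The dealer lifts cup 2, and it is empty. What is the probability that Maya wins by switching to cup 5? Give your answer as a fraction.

Apply Bayes' rule, conditioning on where the pea actually is.
If it is under cup 1 (prior 1/3): the dealer has 3 equally likely choices, so probability 1/3; weight (1/3)·(1/3) = 1/9.
If it is under cup 2 (prior 2/9): the dealer opened cup 2, so this case is ruled out; weight (2/9)·0 = 0.
If it is under cup 3 (prior 1/6): the dealer has 4 equally likely choices, so probability 1/4; weight (1/6)·(1/4) = 1/24.
If it is under cup 4 (prior 1/18): the dealer has 3 equally likely choices, so probability 1/3; weight (1/18)·(1/3) = 1/54.
If it is under cup 5 (prior 2/9): the dealer has 3 equally likely choices, so probability 1/3; weight (2/9)·(1/3) = 2/27.
The weights sum to 53/216.
So P(the pea under cup 5 | the dealer opened cup 2) = (2/27) / (53/216) = 16/53.

16/53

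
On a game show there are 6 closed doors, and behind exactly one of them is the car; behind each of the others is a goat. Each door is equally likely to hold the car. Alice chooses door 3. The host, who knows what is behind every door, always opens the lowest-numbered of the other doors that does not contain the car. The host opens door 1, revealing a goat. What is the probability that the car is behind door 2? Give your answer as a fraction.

1/5

Apply Bayes' rule, conditioning on where the car actually is.
If it is behind door 1 (prior 1/6): the host opened door 1, so this case is ruled out; weight (1/6)·0 = 0.
If it is behind any of doors 2, 3, 4, 5, and 6 (prior 1/6 each): door 1 is the lowest-numbered option available, probability 1; weight (1/6)·1 = 1/6 each.
The weights sum to 5/6.
So P(the car behind door 2 | the host opened door 1) = (1/6) / (5/6) = 1/5.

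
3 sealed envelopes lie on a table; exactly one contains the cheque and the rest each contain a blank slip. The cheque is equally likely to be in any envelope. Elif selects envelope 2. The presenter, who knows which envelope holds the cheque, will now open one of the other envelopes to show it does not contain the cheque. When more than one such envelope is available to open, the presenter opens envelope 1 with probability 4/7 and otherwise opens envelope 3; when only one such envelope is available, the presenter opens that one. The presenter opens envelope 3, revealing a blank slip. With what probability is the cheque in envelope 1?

7/10

Consider each possible location of the cheque in turn.
If it is in envelope 1 (prior 1/3): only envelope 3 is available, probability 1; weight (1/3)·1 = 1/3.
If it is in envelope 2 (prior 1/3): envelope 1 is available but not opened, probability 3/7; weight (1/3)·(3/7) = 1/7.
If it is in envelope 3 (prior 1/3): the presenter opened envelope 3, so this case is ruled out; weight (1/3)·0 = 0.
The weights sum to 10/21.
So P(the cheque in envelope 1 | the presenter opened envelope 3) = (1/3) / (10/21) = 7/10.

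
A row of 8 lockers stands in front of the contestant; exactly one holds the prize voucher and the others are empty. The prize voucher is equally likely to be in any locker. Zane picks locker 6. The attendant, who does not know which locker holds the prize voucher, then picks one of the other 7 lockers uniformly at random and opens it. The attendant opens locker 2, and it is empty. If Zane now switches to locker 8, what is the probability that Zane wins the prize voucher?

1/7

Consider each possible location of the prize voucher in turn.
If it is in any of lockers 1, 3, 4, 5, 6, 7, and 8 (prior 1/8 each): the attendant picks locker 2 with probability 1/7 regardless, and it is not the prize; weight (1/8)·(1/7) = 1/56 each.
If it is in locker 2 (prior 1/8): the attendant opened locker 2, so this case is ruled out; weight (1/8)·0 = 0.
The weights sum to 1/8.
So P(the prize voucher in locker 8 | the attendant opened locker 2) = (1/56) / (1/8) = 1/7.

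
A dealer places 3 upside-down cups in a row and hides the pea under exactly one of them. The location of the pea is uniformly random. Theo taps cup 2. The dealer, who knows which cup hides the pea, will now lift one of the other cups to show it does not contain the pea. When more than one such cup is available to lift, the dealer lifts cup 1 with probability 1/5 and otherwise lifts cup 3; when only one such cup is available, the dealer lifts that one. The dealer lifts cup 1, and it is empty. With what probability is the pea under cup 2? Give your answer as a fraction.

Condition on the true location of the pea.
If it is under cup 1 (prior 1/3): the dealer opened cup 1, so this case is ruled out; weight (1/3)·0 = 0.
If it is under cup 2 (prior 1/3): cup 1 is available, opened with probability 1/5; weight (1/3)·(1/5) = 1/15.
If it is under cup 3 (prior 1/3): only cup 1 is available, probability 1; weight (1/3)·1 = 1/3.
The weights sum to 2/5.
So P(the pea under cup 2 | the dealer opened cup 1) = (1/15) / (2/5) = 1/6.

1/6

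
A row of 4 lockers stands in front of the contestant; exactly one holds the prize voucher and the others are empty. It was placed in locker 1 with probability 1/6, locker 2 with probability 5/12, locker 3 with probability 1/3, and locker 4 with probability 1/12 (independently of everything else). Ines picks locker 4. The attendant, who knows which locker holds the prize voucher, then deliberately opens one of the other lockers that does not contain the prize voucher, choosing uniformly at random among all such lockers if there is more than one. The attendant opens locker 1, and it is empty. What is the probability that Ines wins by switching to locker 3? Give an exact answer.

Apply Bayes' rule, conditioning on where the prize voucher actually is.
If it is in locker 1 (prior 1/6): the attendant opened locker 1, so this case is ruled out; weight (1/6)·0 = 0.
If it is in locker 2 (prior 5/12): the attendant has 2 equally likely choices, so probability 1/2; weight (5/12)·(1/2) = 5/24.
If it is in locker 3 (prior 1/3): the attendant has 2 equally likely choices, so probability 1/2; weight (1/3)·(1/2) = 1/6.
If it is in locker 4 (prior 1/12): the attendant has 3 equally likely choices, so probability 1/3; weight (1/12)·(1/3) = 1/36.
The weights sum to 29/72.
So P(the prize voucher in locker 3 | the attendant opened locker 1) = (1/6) / (29/72) = 12/29.

12/29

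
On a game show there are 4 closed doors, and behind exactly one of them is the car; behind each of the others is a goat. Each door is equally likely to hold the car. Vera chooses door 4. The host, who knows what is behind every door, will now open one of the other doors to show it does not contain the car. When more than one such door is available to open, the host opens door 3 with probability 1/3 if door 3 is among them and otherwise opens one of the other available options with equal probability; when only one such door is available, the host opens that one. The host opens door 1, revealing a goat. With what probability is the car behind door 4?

Consider each possible location of the car in turn.
If it is behind door 1 (prior 1/4): the host opened door 1, so this case is ruled out; weight (1/4)·0 = 0.
If it is behind door 2 (prior 1/4): door 3 is available but not opened, probability 2/3; weight (1/4)·(2/3) = 1/6.
If it is behind door 3 (prior 1/4): door 3 holds the prize so is unavailable; the host chooses uniformly among the 2 others, probability 1/2; weight (1/4)·(1/2) = 1/8.
If it is behind door 4 (prior 1/4): door 3 is available but not opened; door 1 gets probability (1 − 1/3)/2 = 1/3; weight (1/4)·(1/3) = 1/12.
The weights sum to 3/8.
So P(the car behind door 4 | the host opened door 1) = (1/12) / (3/8) = 2/9.

2/9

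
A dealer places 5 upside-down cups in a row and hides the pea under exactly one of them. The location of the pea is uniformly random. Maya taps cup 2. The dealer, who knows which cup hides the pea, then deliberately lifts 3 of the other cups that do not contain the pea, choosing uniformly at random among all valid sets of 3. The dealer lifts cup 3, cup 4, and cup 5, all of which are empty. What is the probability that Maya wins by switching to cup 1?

4/5

Apply Bayes' rule, conditioning on where the pea actually is.
If it is under cup 1 (prior 1/5): the dealer has no choice, probability 1; weight (1/5)·1 = 1/5.
If it is under cup 2 (prior 1/5): the dealer has 4 equally likely choices, so probability 1/4; weight (1/5)·(1/4) = 1/20.
If it is under any of cups 3, 4, and 5 (prior 1/5 each): that cup was opened and seen not to hold the prize — ruled out; weight (1/5)·0 = 0 each.
The weights sum to 1/4.
So P(the pea under cup 1 | the dealer opened cup 3, cup 4, and cup 5) = (1/5) / (1/4) = 4/5.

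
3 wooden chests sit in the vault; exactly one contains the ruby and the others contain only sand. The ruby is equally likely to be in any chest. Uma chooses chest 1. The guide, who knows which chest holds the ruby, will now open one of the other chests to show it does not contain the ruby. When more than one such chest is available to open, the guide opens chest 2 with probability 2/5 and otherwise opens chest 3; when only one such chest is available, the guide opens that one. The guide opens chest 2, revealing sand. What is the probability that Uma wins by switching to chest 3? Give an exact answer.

5/7

Apply Bayes' rule, conditioning on where the ruby actually is.
If it is in chest 1 (prior 1/3): chest 2 is available, opened with probability 2/5; weight (1/3)·(2/5) = 2/15.
If it is in chest 2 (prior 1/3): the guide opened chest 2, so this case is ruled out; weight (1/3)·0 = 0.
If it is in chest 3 (prior 1/3): only chest 2 is available, probability 1; weight (1/3)·1 = 1/3.
The weights sum to 7/15.
So P(the ruby in chest 3 | the guide opened chest 2) = (1/3) / (7/15) = 5/7.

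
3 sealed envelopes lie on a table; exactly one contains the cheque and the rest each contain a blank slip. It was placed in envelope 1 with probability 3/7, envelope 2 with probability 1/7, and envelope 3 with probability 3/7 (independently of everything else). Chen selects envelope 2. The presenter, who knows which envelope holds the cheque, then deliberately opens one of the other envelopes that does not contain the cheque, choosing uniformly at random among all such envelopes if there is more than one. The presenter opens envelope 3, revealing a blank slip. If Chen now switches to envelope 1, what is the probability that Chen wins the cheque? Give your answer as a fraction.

6/7

Apply Bayes' rule, conditioning on where the cheque actually is.
If it is in envelope 1 (prior 3/7): the presenter has no choice, probability 1; weight (3/7)·1 = 3/7.
If it is in envelope 2 (prior 1/7): the presenter has 2 equally likely choices, so probability 1/2; weight (1/7)·(1/2) = 1/14.
If it is in envelope 3 (prior 3/7): the presenter opened envelope 3, so this case is ruled out; weight (3/7)·0 = 0.
The weights sum to 1/2.
So P(the cheque in envelope 1 | the presenter opened envelope 3) = (3/7) / (1/2) = 6/7.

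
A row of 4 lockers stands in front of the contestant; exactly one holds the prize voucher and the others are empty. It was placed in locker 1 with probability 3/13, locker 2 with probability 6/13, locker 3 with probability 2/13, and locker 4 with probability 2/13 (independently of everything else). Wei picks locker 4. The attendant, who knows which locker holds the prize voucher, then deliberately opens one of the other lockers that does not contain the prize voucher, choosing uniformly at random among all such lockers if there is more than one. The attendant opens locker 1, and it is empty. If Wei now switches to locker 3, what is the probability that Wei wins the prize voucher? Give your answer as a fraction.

3/14

Condition on the true location of the prize voucher.
If it is in locker 1 (prior 3/13): the attendant opened locker 1, so this case is ruled out; weight (3/13)·0 = 0.
If it is in locker 2 (prior 6/13): the attendant has 2 equally likely choices, so probability 1/2; weight (6/13)·(1/2) = 3/13.
If it is in locker 3 (prior 2/13): the attendant has 2 equally likely choices, so probability 1/2; weight (2/13)·(1/2) = 1/13.
If it is in locker 4 (prior 2/13): the attendant has 3 equally likely choices, so probability 1/3; weight (2/13)·(1/3) = 2/39.
The weights sum to 14/39.
So P(the prize voucher in locker 3 | the attendant opened locker 1) = (1/13) / (14/39) = 3/14.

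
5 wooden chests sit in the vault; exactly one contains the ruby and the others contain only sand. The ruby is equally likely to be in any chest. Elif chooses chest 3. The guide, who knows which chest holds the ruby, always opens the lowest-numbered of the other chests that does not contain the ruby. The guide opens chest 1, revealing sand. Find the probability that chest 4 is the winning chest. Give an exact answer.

1/4

Apply Bayes' rule, conditioning on where the ruby actually is.
If it is in chest 1 (prior 1/5): the guide opened chest 1, so this case is ruled out; weight (1/5)·0 = 0.
If it is in any of chests 2, 3, 4, and 5 (prior 1/5 each): chest 1 is the lowest-numbered option available, probability 1; weight (1/5)·1 = 1/5 each.
The weights sum to 4/5.
So P(the ruby in chest 4 | the guide opened chest 1) = (1/5) / (4/5) = 1/4.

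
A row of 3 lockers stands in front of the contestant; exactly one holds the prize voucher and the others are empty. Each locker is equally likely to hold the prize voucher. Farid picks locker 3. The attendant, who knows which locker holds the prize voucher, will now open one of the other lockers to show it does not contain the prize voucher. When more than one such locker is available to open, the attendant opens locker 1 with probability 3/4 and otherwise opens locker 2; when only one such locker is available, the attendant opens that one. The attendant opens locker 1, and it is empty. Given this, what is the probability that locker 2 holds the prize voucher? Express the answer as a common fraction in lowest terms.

4/7

Apply Bayes' rule, conditioning on where the prize voucher actually is.
If it is in locker 1 (prior 1/3): the attendant opened locker 1, so this case is ruled out; weight (1/3)·0 = 0.
If it is in locker 2 (prior 1/3): only locker 1 is available, probability 1; weight (1/3)·1 = 1/3.
If it is in locker 3 (prior 1/3): locker 1 is available, opened with probability 3/4; weight (1/3)·(3/4) = 1/4.
The weights sum to 7/12.
So P(the prize voucher in locker 2 | the attendant opened locker 1) = (1/3) / (7/12) = 4/7.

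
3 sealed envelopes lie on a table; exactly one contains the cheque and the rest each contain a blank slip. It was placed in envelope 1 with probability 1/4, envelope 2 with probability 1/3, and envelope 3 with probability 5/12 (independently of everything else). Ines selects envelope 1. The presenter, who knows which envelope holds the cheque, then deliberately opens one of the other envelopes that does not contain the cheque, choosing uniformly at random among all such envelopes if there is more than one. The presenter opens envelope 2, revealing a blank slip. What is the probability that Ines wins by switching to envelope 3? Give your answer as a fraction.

Consider each possible location of the cheque in turn.
If it is in envelope 1 (prior 1/4): the presenter has 2 equally likely choices, so probability 1/2; weight (1/4)·(1/2) = 1/8.
If it is in envelope 2 (prior 1/3): the presenter opened envelope 2, so this case is ruled out; weight (1/3)·0 = 0.
If it is in envelope 3 (prior 5/12): the presenter has no choice, probability 1; weight (5/12)·1 = 5/12.
The weights sum to 13/24.
So P(the cheque in envelope 3 | the presenter opened envelope 2) = (5/12) / (13/24) = 10/13.

10/13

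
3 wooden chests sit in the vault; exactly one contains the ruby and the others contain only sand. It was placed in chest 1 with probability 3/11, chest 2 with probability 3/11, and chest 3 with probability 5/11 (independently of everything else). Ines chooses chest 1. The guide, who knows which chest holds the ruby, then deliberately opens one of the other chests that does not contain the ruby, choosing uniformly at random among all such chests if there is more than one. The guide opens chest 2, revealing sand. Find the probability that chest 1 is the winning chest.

Apply Bayes' rule, conditioning on where the ruby actually is.
If it is in chest 1 (prior 3/11): the guide has 2 equally likely choices, so probability 1/2; weight (3/11)·(1/2) = 3/22.
If it is in chest 2 (prior 3/11): the guide opened chest 2, so this case is ruled out; weight (3/11)·0 = 0.
If it is in chest 3 (prior 5/11): the guide has no choice, probability 1; weight (5/11)·1 = 5/11.
The weights sum to 13/22.
So P(the ruby in chest 1 | the guide opened chest 2) = (3/22) / (13/22) = 3/13.

3/13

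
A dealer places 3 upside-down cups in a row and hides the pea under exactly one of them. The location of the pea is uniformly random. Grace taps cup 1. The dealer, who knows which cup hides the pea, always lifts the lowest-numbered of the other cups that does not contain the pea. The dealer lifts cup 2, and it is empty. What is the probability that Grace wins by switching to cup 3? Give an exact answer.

1/2

Apply Bayes' rule, conditioning on where the pea actually is.
If it is under either of cups 1 and 3 (prior 1/3 each): cup 2 is the lowest-numbered option available, probability 1; weight (1/3)·1 = 1/3 each.
If it is under cup 2 (prior 1/3): the dealer opened cup 2, so this case is ruled out; weight (1/3)·0 = 0.
The weights sum to 2/3.
So P(the pea under cup 3 | the dealer opened cup 2) = (1/3) / (2/3) = 1/2.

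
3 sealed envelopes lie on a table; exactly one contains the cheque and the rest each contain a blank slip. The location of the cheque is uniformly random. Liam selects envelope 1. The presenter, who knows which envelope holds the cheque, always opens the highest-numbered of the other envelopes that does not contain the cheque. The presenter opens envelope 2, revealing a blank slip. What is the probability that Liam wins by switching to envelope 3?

Apply Bayes' rule, conditioning on where the cheque actually is.
If it is in envelope 1 (prior 1/3): the presenter would have opened envelope 3 instead, probability 0; weight (1/3)·0 = 0.
If it is in envelope 2 (prior 1/3): the presenter opened envelope 2, so this case is ruled out; weight (1/3)·0 = 0.
If it is in envelope 3 (prior 1/3): envelope 2 is the highest-numbered option available, probability 1; weight (1/3)·1 = 1/3.
The weights sum to 1/3.
So P(the cheque in envelope 3 | the presenter opened envelope 2) = (1/3) / (1/3) = 1.

1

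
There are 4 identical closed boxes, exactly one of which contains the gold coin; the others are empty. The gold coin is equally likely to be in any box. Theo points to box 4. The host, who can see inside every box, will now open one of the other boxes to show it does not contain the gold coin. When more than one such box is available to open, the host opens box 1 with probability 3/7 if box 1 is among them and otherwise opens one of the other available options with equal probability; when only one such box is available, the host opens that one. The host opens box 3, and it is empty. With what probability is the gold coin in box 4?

4/19

Consider each possible location of the gold coin in turn.
If it is in box 1 (prior 1/4): box 1 holds the prize so is unavailable; the host chooses uniformly among the 2 others, probability 1/2; weight (1/4)·(1/2) = 1/8.
If it is in box 2 (prior 1/4): box 1 is available but not opened, probability 4/7; weight (1/4)·(4/7) = 1/7.
If it is in box 3 (prior 1/4): the host opened box 3, so this case is ruled out; weight (1/4)·0 = 0.
If it is in box 4 (prior 1/4): box 1 is available but not opened; box 3 gets probability (1 − 3/7)/2 = 2/7; weight (1/4)·(2/7) = 1/14.
The weights sum to 19/56.
So P(the gold coin in box 4 | the host opened box 3) = (1/14) / (19/56) = 4/19.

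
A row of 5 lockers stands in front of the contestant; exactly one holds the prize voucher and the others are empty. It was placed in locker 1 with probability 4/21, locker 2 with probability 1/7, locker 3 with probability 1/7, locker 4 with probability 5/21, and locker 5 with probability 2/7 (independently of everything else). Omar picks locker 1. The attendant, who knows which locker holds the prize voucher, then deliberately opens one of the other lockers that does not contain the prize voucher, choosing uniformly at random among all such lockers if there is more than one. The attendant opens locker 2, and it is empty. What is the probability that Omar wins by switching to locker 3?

Condition on the true location of the prize voucher.
If it is in locker 1 (prior 4/21): the attendant has 4 equally likely choices, so probability 1/4; weight (4/21)·(1/4) = 1/21.
If it is in locker 2 (prior 1/7): the attendant opened locker 2, so this case is ruled out; weight (1/7)·0 = 0.
If it is in locker 3 (prior 1/7): the attendant has 3 equally likely choices, so probability 1/3; weight (1/7)·(1/3) = 1/21.
If it is in locker 4 (prior 5/21): the attendant has 3 equally likely choices, so probability 1/3; weight (5/21)·(1/3) = 5/63.
If it is in locker 5 (prior 2/7): the attendant has 3 equally likely choices, so probability 1/3; weight (2/7)·(1/3) = 2/21.
The weights sum to 17/63.
So P(the prize voucher in locker 3 | the attendant opened locker 2) = (1/21) / (17/63) = 3/17.

3/17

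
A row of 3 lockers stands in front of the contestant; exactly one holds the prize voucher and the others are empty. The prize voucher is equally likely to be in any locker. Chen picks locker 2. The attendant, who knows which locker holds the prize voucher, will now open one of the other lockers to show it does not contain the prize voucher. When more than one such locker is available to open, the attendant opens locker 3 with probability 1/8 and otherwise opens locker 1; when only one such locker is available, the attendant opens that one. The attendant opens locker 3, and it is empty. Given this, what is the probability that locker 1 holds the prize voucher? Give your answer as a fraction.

Consider each possible location of the prize voucher in turn.
If it is in locker 1 (prior 1/3): only locker 3 is available, probability 1; weight (1/3)·1 = 1/3.
If it is in locker 2 (prior 1/3): locker 3 is available, opened with probability 1/8; weight (1/3)·(1/8) = 1/24.
If it is in locker 3 (prior 1/3): the attendant opened locker 3, so this case is ruled out; weight (1/3)·0 = 0.
The weights sum to 3/8.
So P(the prize voucher in locker 1 | the attendant opened locker 3) = (1/3) / (3/8) = 8/9.

8/9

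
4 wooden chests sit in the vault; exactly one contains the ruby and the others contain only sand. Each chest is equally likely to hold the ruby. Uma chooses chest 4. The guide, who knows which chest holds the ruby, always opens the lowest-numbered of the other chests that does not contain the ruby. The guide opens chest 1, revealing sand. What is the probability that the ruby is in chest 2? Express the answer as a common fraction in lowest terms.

1/3

Apply Bayes' rule, conditioning on where the ruby actually is.
If it is in chest 1 (prior 1/4): the guide opened chest 1, so this case is ruled out; weight (1/4)·0 = 0.
If it is in any of chests 2, 3, and 4 (prior 1/4 each): chest 1 is the lowest-numbered option available, probability 1; weight (1/4)·1 = 1/4 each.
The weights sum to 3/4.
So P(the ruby in chest 2 | the guide opened chest 1) = (1/4) / (3/4) = 1/3.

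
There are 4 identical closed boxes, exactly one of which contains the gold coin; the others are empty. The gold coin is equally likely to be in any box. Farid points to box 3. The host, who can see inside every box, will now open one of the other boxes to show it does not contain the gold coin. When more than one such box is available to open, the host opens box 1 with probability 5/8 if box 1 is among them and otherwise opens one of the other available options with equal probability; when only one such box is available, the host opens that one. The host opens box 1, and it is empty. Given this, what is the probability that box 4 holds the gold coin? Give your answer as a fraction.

Consider each possible location of the gold coin in turn.
If it is in box 1 (prior 1/4): the host opened box 1, so this case is ruled out; weight (1/4)·0 = 0.
If it is in any of boxes 2, 3, and 4 (prior 1/4 each): box 1 is available, opened with probability 5/8; weight (1/4)·(5/8) = 5/32 each.
The weights sum to 15/32.
So P(the gold coin in box 4 | the host opened box 1) = (5/32) / (15/32) = 1/3.

1/3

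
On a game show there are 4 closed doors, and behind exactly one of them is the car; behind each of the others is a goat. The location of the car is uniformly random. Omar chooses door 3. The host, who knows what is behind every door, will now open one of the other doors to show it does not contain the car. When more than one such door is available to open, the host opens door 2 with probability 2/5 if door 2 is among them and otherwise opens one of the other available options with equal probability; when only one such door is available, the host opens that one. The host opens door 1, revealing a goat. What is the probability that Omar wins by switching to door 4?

Apply Bayes' rule, conditioning on where the car actually is.
If it is behind door 1 (prior 1/4): the host opened door 1, so this case is ruled out; weight (1/4)·0 = 0.
If it is behind door 2 (prior 1/4): door 2 holds the prize so is unavailable; the host chooses uniformly among the 2 others, probability 1/2; weight (1/4)·(1/2) = 1/8.
If it is behind door 3 (prior 1/4): door 2 is available but not opened; door 1 gets probability (1 − 2/5)/2 = 3/10; weight (1/4)·(3/10) = 3/40.
If it is behind door 4 (prior 1/4): door 2 is available but not opened, probability 3/5; weight (1/4)·(3/5) = 3/20.
The weights sum to 7/20.
So P(the car behind door 4 | the host opened door 1) = (3/20) / (7/20) = 3/7.

3/7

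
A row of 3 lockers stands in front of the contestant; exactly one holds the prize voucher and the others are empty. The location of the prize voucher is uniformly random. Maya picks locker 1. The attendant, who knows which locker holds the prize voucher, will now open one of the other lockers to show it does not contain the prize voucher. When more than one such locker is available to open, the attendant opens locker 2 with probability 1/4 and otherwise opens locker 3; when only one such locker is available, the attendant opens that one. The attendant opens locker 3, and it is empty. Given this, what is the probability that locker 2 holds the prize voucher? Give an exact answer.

4/7

Consider each possible location of the prize voucher in turn.
If it is in locker 1 (prior 1/3): locker 2 is available but not opened, probability 3/4; weight (1/3)·(3/4) = 1/4.
If it is in locker 2 (prior 1/3): only locker 3 is available, probability 1; weight (1/3)·1 = 1/3.
If it is in locker 3 (prior 1/3): the attendant opened locker 3, so this case is ruled out; weight (1/3)·0 = 0.
The weights sum to 7/12.
So P(the prize voucher in locker 2 | the attendant opened locker 3) = (1/3) / (7/12) = 4/7.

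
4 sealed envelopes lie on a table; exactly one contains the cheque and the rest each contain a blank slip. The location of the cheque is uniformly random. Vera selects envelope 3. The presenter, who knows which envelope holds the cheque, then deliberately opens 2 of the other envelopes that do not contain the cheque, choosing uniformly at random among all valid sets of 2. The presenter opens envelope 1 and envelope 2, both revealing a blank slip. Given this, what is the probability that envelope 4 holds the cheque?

Consider each possible location of the cheque in turn.
If it is in either of envelopes 1 and 2 (prior 1/4 each): that envelope was opened and seen not to hold the prize — ruled out; weight (1/4)·0 = 0 each.
If it is in envelope 3 (prior 1/4): the presenter has 3 equally likely choices, so probability 1/3; weight (1/4)·(1/3) = 1/12.
If it is in envelope 4 (prior 1/4): the presenter has no choice, probability 1; weight (1/4)·1 = 1/4.
The weights sum to 1/3.
So P(the cheque in envelope 4 | the presenter opened envelope 1 and envelope 2) = (1/4) / (1/3) = 3/4.

3/4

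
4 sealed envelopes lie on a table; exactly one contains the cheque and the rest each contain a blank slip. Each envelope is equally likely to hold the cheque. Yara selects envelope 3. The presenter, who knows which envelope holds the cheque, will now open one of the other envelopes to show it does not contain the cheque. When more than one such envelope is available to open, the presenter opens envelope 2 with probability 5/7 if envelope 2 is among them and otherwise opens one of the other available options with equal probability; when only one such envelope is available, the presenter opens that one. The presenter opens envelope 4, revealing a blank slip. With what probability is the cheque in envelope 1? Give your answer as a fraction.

4/13

Condition on the true location of the cheque.
If it is in envelope 1 (prior 1/4): envelope 2 is available but not opened, probability 2/7; weight (1/4)·(2/7) = 1/14.
If it is in envelope 2 (prior 1/4): envelope 2 holds the prize so is unavailable; the presenter chooses uniformly among the 2 others, probability 1/2; weight (1/4)·(1/2) = 1/8.
If it is in envelope 3 (prior 1/4): envelope 2 is available but not opened; envelope 4 gets probability (1 − 5/7)/2 = 1/7; weight (1/4)·(1/7) = 1/28.
If it is in envelope 4 (prior 1/4): the presenter opened envelope 4, so this case is ruled out; weight (1/4)·0 = 0.
The weights sum to 13/56.
So P(the cheque in envelope 1 | the presenter opened envelope 4) = (1/14) / (13/56) = 4/13.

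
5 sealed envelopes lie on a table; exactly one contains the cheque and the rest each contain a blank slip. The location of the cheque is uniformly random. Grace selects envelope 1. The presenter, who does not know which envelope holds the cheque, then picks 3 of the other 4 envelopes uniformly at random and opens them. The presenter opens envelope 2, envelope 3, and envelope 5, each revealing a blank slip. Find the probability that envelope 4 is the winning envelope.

1/2

Because the presenter chose which envelopes to open without knowing where the cheque is, the choice is independent of the prize location. Learning that none of the 3 opened envelopes holds the cheque simply rules out those 3 locations and leaves the remaining 2 envelopes still equally likely by symmetry.
So P(the cheque in envelope 4) = 1/2.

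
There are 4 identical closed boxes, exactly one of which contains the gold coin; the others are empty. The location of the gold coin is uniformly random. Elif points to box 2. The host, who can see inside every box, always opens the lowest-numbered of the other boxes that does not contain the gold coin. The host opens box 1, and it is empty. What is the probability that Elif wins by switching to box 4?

1/3

Consider each possible location of the gold coin in turn.
If it is in box 1 (prior 1/4): the host opened box 1, so this case is ruled out; weight (1/4)·0 = 0.
If it is in any of boxes 2, 3, and 4 (prior 1/4 each): box 1 is the lowest-numbered option available, probability 1; weight (1/4)·1 = 1/4 each.
The weights sum to 3/4.
So P(the gold coin in box 4 | the host opened box 1) = (1/4) / (3/4) = 1/3.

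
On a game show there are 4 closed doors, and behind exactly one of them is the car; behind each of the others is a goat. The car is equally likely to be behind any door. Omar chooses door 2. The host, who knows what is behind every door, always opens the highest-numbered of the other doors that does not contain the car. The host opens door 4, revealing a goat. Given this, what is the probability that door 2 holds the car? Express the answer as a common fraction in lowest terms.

Condition on the true location of the car.
If it is behind any of doors 1, 2, and 3 (prior 1/4 each): door 4 is the highest-numbered option available, probability 1; weight (1/4)·1 = 1/4 each.
If it is behind door 4 (prior 1/4): the host opened door 4, so this case is ruled out; weight (1/4)·0 = 0.
The weights sum to 3/4.
So P(the car behind door 2 | the host opened door 4) = (1/4) / (3/4) = 1/3.

1/3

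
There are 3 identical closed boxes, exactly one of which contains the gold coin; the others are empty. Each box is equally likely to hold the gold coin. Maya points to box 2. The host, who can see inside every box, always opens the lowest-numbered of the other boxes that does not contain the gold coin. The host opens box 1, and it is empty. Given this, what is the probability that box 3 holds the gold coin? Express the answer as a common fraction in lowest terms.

Apply Bayes' rule, conditioning on where the gold coin actually is.
If it is in box 1 (prior 1/3): the host opened box 1, so this case is ruled out; weight (1/3)·0 = 0.
If it is in either of boxes 2 and 3 (prior 1/3 each): box 1 is the lowest-numbered option available, probability 1; weight (1/3)·1 = 1/3 each.
The weights sum to 2/3.
So P(the gold coin in box 3 | the host opened box 1) = (1/3) / (2/3) = 1/2.

1/2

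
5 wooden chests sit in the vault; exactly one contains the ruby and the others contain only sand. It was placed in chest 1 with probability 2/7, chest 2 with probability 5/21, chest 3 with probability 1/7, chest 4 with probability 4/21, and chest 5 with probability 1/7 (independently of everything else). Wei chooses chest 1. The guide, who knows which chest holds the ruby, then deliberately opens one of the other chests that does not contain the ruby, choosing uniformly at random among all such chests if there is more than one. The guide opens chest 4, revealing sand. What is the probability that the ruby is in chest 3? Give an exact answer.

6/31

Condition on the true location of the ruby.
If it is in chest 1 (prior 2/7): the guide has 4 equally likely choices, so probability 1/4; weight (2/7)·(1/4) = 1/14.
If it is in chest 2 (prior 5/21): the guide has 3 equally likely choices, so probability 1/3; weight (5/21)·(1/3) = 5/63.
If it is in either of chests 3 and 5 (prior 1/7 each): the guide has 3 equally likely choices, so probability 1/3; weight (1/7)·(1/3) = 1/21 each.
If it is in chest 4 (prior 4/21): the guide opened chest 4, so this case is ruled out; weight (4/21)·0 = 0.
The weights sum to 31/126.
So P(the ruby in chest 3 | the guide opened chest 4) = (1/21) / (31/126) = 6/31.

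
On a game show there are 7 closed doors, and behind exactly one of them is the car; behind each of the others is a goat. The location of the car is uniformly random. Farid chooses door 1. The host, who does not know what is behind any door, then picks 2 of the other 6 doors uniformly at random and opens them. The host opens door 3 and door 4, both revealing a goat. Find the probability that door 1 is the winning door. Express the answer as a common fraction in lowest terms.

1/5

Condition on the true location of the car.
If it is behind any of doors 1, 2, 5, 6, and 7 (prior 1/7 each): the host picks exactly this set with probability 1/15 regardless, and none is the prize; weight (1/7)·(1/15) = 1/105 each.
If it is behind either of doors 3 and 4 (prior 1/7 each): that door was opened and seen not to hold the prize — ruled out; weight (1/7)·0 = 0 each.
The weights sum to 1/21.
So P(the car behind door 1 | the host opened door 3 and door 4) = (1/105) / (1/21) = 1/5.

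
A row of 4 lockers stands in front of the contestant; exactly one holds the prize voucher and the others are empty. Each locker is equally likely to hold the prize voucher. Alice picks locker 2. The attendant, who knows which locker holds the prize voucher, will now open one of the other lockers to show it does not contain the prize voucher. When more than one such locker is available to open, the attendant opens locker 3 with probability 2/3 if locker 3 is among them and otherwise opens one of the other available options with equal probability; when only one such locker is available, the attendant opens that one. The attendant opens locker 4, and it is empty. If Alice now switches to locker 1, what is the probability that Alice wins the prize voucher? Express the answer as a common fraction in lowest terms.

1/3

Consider each possible location of the prize voucher in turn.
If it is in locker 1 (prior 1/4): locker 3 is available but not opened, probability 1/3; weight (1/4)·(1/3) = 1/12.
If it is in locker 2 (prior 1/4): locker 3 is available but not opened; locker 4 gets probability (1 − 2/3)/2 = 1/6; weight (1/4)·(1/6) = 1/24.
If it is in locker 3 (prior 1/4): locker 3 holds the prize so is unavailable; the attendant chooses uniformly among the 2 others, probability 1/2; weight (1/4)·(1/2) = 1/8.
If it is in locker 4 (prior 1/4): the attendant opened locker 4, so this case is ruled out; weight (1/4)·0 = 0.
The weights sum to 1/4.
So P(the prize voucher in locker 1 | the attendant opened locker 4) = (1/12) / (1/4) = 1/3.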